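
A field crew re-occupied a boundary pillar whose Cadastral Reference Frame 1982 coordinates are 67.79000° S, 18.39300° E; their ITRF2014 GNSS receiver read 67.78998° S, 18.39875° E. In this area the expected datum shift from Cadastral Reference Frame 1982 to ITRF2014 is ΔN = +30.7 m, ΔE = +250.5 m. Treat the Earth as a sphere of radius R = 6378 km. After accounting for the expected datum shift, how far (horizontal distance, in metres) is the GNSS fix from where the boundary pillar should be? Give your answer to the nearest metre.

30 m

Observed coordinate differences: Δφ = +0.00002°, Δλ = +0.00575°.
Converting to metres (1° lat = 111317 m, cos φ = 0.378002): observed ΔN = 2.2 m, observed ΔE = 241.9 m.
Subtracting the expected shift leaves a residual of 2.2 − (30.7) = -28.5 m north and 241.9 − (250.5) = -8.6 m east.
Residual distance = √((-28.5)² + (-8.6)²) = 29.7 m.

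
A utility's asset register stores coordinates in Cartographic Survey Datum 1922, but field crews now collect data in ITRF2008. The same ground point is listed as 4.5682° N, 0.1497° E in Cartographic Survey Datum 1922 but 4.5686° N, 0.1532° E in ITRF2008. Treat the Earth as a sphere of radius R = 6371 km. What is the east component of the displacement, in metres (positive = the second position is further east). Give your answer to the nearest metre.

Δφ = 4.5686° − 4.5682° = +0.0004°; Δλ = 0.1532° − 0.1497° = +0.0035°.
1° along a meridian = πR/180 = 111195 m.
ΔN = Δφ × 111195 = 44.5 m; ΔE = Δλ × 111195 × cos(4.5682°) = +0.0035 × 111195 × 0.996823 = 387.9 m.

ΔE = 388 m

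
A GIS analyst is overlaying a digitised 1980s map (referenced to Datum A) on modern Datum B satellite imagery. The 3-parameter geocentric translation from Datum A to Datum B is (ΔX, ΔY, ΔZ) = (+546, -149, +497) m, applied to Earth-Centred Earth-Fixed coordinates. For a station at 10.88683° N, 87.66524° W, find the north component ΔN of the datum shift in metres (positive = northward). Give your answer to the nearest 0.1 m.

ΔN = 455.7 m

The local north axis is (−sin φ cos λ, −sin φ sin λ, cos φ), giving ΔN = -4.201 − 28.118 + 488.055 = 455.74 m.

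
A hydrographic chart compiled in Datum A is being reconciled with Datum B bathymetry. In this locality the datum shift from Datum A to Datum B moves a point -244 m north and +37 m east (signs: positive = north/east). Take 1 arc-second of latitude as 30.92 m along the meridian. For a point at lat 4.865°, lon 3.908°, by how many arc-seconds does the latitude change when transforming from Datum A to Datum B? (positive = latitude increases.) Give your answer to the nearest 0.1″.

Δφ = -7.9″

1″ of latitude = 30.92 m, so Δφ = -244.0 / 30.92 = -7.891″.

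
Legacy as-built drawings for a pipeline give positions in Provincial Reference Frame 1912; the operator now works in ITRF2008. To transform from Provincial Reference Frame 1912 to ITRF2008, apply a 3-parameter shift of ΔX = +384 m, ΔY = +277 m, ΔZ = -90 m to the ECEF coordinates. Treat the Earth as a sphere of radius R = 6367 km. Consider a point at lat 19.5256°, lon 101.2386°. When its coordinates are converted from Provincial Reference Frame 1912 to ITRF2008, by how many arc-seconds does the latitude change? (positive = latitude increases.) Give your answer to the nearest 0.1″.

Δφ = -4.9″

sin φ = 0.334228, cos φ = 0.942492, sin λ = 0.980824, cos λ = -0.194895.
North component: ΔN = −sin φ cos λ·ΔX − sin φ sin λ·ΔY + cos φ·ΔZ = −(0.334228)(-0.194895)(384) − (0.334228)(0.980824)(277) + (0.942492)(-90) = -150.62 m.
1° of latitude spans πR/180 = 111125 m, so Δφ = -150.62 / 111125 × 3600 = -4.879″.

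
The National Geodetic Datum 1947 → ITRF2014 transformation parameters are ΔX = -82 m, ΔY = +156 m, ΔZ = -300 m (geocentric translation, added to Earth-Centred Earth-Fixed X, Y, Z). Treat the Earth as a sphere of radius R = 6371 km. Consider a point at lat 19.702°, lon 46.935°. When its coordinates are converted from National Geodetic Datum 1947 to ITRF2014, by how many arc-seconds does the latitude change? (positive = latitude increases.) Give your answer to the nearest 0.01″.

Δφ = -9.78″

sin φ = 0.337128, cos φ = 0.941459, sin λ = 0.730580, cos λ = 0.682828.
North component: ΔN = −sin φ cos λ·ΔX − sin φ sin λ·ΔY + cos φ·ΔZ = −(0.337128)(0.682828)(-82) − (0.337128)(0.730580)(156) + (0.941459)(-300) = -301.98 m.
1° of latitude spans πR/180 = 111195 m, so Δφ = -301.98 / 111195 × 3600 = -9.777″.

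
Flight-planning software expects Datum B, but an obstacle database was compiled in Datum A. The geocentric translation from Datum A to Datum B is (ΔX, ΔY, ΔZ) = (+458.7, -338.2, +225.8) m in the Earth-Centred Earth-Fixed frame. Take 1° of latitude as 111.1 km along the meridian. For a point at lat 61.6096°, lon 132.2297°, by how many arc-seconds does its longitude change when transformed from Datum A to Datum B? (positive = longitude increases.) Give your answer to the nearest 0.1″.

Δλ = -7.7″

sin φ = 0.879728, cos φ = 0.475477, sin λ = 0.740456, cos λ = -0.672105.
East component: ΔE = −sin λ·ΔX + cos λ·ΔY = −(0.740456)(458.7) + (-0.672105)(-338.2) = -112.34 m.
1° of latitude spans 111100 m; at latitude φ, 1° of longitude spans that × cos φ = 52825.5 m, so Δλ = -112.34 / 52825.5 × 3600 = -7.656″.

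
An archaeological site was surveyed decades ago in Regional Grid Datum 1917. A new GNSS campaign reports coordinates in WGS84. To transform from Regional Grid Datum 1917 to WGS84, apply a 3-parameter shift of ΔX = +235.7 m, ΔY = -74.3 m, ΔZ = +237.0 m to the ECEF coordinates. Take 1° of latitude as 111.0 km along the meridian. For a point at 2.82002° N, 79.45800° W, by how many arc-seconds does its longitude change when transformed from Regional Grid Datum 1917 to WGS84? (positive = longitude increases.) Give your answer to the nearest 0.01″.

sin φ = 0.049199, cos φ = 0.998789, sin λ = -0.983121, cos λ = 0.182956.
East component: ΔE = −sin λ·ΔX + cos λ·ΔY = −(-0.983121)(235.7) + (0.182956)(-74.3) = 218.13 m.
1° of latitude spans 111000 m; at latitude φ, 1° of longitude spans that × cos φ = 110865.6 m, so Δλ = 218.13 / 110865.6 × 3600 = 7.083″.

Δλ = 7.08″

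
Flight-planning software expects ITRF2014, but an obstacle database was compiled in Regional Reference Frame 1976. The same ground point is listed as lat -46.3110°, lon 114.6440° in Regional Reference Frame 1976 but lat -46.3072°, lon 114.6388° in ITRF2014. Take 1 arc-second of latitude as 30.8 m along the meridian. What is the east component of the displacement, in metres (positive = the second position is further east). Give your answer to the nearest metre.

ΔE = -398 m

Δφ = -46.3072° − -46.3110° = +0.0038°; Δλ = 114.6388° − 114.6440° = -0.0052°.
1° of latitude = 3600 × 30.80 = 110880 m.
ΔN = Δφ × 110880 = 421.3 m; ΔE = Δλ × 110880 × cos(-46.3110°) = -0.0052 × 110880 × 0.690744 = -398.3 m.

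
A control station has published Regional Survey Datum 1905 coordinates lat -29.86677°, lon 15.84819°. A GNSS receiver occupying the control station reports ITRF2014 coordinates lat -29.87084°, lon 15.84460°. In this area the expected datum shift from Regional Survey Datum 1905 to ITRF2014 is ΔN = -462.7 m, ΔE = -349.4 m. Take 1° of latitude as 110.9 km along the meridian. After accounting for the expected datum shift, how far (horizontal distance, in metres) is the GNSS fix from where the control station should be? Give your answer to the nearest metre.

Observed coordinate differences: Δφ = -0.00407°, Δλ = -0.00359°.
Converting to metres (1° lat = 110900 m, cos φ = 0.867186): observed ΔN = -451.4 m, observed ΔE = -345.3 m.
Subtracting the expected shift leaves a residual of -451.4 − (-462.7) = 11.3 m north and -345.3 − (-349.4) = 4.1 m east.
Residual distance = √(11.3² + 4.1²) = 12.1 m.

12 m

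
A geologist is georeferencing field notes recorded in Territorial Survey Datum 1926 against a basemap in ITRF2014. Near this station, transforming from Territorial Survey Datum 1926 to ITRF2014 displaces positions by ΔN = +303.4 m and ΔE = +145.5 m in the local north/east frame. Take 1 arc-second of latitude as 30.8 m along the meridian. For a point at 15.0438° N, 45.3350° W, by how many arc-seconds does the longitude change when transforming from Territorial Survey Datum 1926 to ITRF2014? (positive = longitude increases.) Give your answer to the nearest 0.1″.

At latitude 15.0438°, cos φ = 0.965728.
1″ of longitude at this latitude = 30.80 × cos φ = 29.7444 m, so Δλ = 145.5 / 29.7444 = 4.892″.

Δλ = 4.9″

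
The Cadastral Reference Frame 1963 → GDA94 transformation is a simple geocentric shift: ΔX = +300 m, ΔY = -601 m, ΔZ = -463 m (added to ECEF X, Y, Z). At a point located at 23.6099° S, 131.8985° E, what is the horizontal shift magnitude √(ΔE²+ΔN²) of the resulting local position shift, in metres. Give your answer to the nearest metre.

At φ = -23.6099°, λ = 131.8985°: sin φ = -0.400507, cos φ = 0.916294, sin λ = 0.744329, cos λ = -0.667813.
ΔE = −sin λ·ΔX + cos λ·ΔY = −(0.744329)·(300) + (-0.667813)·(-601) = 178.06 m.
ΔN = −sin φ cos λ·ΔX − sin φ sin λ·ΔY + cos φ·ΔZ = −(-0.400507)(-0.667813)(300) − (-0.400507)(0.744329)(-601) + (0.916294)(-463) = -683.65 m.
Horizontal magnitude = √(ΔE² + ΔN²) = √(178.06² + (-683.65)²) = 706.45 m.

706 m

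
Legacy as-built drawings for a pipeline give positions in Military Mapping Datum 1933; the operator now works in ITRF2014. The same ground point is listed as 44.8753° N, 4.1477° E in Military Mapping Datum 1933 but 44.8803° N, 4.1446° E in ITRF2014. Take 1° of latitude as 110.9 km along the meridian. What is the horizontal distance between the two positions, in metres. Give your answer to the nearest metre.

606 m

Δφ = 44.8803° − 44.8753° = +0.0050°; Δλ = 4.1446° − 4.1477° = -0.0031°.
ΔN = Δφ × 110900 = 554.5 m; ΔE = Δλ × 110900 × cos(44.8753°) = -0.0031 × 110900 × 0.708644 = -243.6 m.
Distance = √(ΔE² + ΔN²) = √((-243.6)² + 554.5²) = 605.7 m.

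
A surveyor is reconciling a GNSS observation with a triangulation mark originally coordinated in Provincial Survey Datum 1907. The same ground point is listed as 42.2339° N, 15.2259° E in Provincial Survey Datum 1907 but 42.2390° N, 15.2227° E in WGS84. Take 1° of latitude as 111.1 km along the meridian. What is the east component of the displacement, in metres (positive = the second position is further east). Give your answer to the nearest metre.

Δφ = 42.2390° − 42.2339° = +0.0051°; Δλ = 15.2227° − 15.2259° = -0.0032°.
ΔN = Δφ × 111100 = 566.6 m; ΔE = Δλ × 111100 × cos(42.2339°) = -0.0032 × 111100 × 0.740407 = -263.2 m.

ΔE = -263 m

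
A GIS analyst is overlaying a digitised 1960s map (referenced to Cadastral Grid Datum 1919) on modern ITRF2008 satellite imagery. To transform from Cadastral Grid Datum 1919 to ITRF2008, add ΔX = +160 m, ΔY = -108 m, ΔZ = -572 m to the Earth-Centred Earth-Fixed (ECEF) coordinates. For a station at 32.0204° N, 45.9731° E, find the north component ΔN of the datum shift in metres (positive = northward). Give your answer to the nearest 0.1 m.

The local north axis is (−sin φ cos λ, −sin φ sin λ, cos φ), giving ΔN = -58.960 + 41.174 − 484.976 = -502.76 m.

ΔN = -502.8 m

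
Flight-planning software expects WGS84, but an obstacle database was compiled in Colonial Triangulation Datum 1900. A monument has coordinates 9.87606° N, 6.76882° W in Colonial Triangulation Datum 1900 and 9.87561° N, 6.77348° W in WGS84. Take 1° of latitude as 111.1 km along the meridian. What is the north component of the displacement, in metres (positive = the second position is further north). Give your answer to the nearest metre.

ΔN = -50 m

Δφ = 9.87561° − 9.87606° = -0.00045°; Δλ = -6.77348° − -6.76882° = -0.00466°.
ΔN = Δφ × 111100 = -50.0 m; ΔE = Δλ × 111100 × cos(9.87606°) = -0.00466 × 111100 × 0.985181 = -510.1 m.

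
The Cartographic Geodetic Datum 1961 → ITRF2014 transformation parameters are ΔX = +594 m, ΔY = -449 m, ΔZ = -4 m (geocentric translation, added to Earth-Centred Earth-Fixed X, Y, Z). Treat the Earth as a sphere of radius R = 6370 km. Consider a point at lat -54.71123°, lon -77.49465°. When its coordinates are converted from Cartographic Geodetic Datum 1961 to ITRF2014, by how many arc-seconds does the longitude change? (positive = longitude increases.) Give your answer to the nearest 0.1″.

Δλ = 27.1″

sin φ = -0.816251, cos φ = 0.577698, sin λ = -0.976276, cos λ = 0.216531.
East component: ΔE = −sin λ·ΔX + cos λ·ΔY = −(-0.976276)(594) + (0.216531)(-449) = 482.69 m.
1° of latitude spans πR/180 = 111177 m; at latitude φ, 1° of longitude spans that × cos φ = 64227.0 m, so Δλ = 482.69 / 64227.0 × 3600 = 27.055″.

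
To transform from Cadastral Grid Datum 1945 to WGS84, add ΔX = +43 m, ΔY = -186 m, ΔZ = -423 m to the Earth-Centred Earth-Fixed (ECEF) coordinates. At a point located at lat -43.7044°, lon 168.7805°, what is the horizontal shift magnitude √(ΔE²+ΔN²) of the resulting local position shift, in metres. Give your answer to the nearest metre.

At φ = -43.7044°, λ = 168.7805°: sin φ = -0.690938, cos φ = 0.722914, sin λ = 0.194568, cos λ = -0.980889.
ΔE = −sin λ·ΔX + cos λ·ΔY = −(0.194568)·(43) + (-0.980889)·(-186) = 174.08 m.
ΔN = −sin φ cos λ·ΔX − sin φ sin λ·ΔY + cos φ·ΔZ = −(-0.690938)(-0.980889)(43) − (-0.690938)(0.194568)(-186) + (0.722914)(-423) = -359.94 m.
Horizontal magnitude = √(ΔE² + ΔN²) = √(174.08² + (-359.94)²) = 399.83 m.

400 m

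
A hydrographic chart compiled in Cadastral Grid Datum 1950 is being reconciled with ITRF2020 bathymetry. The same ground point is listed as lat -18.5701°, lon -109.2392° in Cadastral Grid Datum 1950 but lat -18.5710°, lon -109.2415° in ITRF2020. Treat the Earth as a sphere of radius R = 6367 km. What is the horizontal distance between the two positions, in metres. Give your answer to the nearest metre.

Δφ = -18.5710° − -18.5701° = -0.0009°; Δλ = -109.2415° − -109.2392° = -0.0023°.
1° along a meridian = πR/180 = 111125 m.
ΔN = Δφ × 111125 = -100.0 m; ΔE = Δλ × 111125 × cos(-18.5701°) = -0.0023 × 111125 × 0.947935 = -242.3 m.
Distance = √(ΔE² + ΔN²) = √((-242.3)² + (-100.0)²) = 262.1 m.

262 m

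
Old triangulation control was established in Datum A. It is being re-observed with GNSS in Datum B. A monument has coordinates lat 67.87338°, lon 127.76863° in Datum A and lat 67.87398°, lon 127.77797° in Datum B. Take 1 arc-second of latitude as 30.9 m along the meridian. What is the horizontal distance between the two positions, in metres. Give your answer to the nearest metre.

397 m

Δφ = 67.87398° − 67.87338° = +0.00060°; Δλ = 127.77797° − 127.76863° = +0.00934°.
1° of latitude = 3600 × 30.90 = 111240 m.
ΔN = Δφ × 111240 = 66.7 m; ΔE = Δλ × 111240 × cos(67.87338°) = +0.00934 × 111240 × 0.376655 = 391.3 m.
Distance = √(ΔE² + ΔN²) = √(391.3² + 66.7²) = 397.0 m.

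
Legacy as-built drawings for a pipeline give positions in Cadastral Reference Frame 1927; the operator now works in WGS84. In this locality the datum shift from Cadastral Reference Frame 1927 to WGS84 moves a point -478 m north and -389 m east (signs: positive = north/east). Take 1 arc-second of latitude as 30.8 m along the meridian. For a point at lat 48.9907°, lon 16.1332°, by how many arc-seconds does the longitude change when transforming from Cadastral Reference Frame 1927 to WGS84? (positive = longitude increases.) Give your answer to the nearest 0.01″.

Δλ = -19.25″

At latitude 48.9907°, cos φ = 0.656182.
1″ of longitude at this latitude = 30.80 × cos φ = 20.2104 m, so Δλ = -389.0 / 20.2104 = -19.248″.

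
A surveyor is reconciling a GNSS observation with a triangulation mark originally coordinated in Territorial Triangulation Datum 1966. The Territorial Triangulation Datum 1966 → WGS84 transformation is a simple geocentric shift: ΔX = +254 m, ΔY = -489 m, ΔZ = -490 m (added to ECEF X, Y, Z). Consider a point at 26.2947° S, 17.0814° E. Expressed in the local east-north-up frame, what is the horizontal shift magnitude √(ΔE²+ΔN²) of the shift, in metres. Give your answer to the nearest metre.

671 m

The local east axis at (φ, λ) is (−sin λ, cos λ, 0), so ΔE = −sin(17.0814°)·254 + cos(17.0814°)·(-489) = -542.04 m.
The local north axis is (−sin φ cos λ, −sin φ sin λ, cos φ), giving ΔN = 107.556 − 63.628 − 439.298 = -395.37 m.
Horizontal magnitude = √(ΔE² + ΔN²) = √((-542.04)² + (-395.37)²) = 670.91 m.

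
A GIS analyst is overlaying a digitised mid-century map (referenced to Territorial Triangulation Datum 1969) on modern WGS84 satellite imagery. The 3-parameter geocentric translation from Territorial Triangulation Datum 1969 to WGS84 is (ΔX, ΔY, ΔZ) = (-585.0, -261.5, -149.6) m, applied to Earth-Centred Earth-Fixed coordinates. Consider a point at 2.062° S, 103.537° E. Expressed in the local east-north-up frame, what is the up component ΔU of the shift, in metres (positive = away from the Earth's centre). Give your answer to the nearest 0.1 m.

At φ = -2.062°, λ = 103.537°: sin φ = -0.035981, cos φ = 0.999352, sin λ = 0.972219, cos λ = -0.234073.
ΔU = cos φ cos λ·ΔX + cos φ sin λ·ΔY + sin φ·ΔZ = (0.999352)(-0.234073)(-585.0) + (0.999352)(0.972219)(-261.5) + (-0.035981)(-149.6) = -111.84 m.

ΔU = -111.8 m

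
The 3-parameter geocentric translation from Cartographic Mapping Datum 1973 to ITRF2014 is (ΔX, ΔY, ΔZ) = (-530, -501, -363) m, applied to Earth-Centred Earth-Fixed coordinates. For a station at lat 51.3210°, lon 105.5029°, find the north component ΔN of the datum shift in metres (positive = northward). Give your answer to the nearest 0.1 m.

At φ = 51.3210°, λ = 105.5029°: sin φ = 0.780660, cos φ = 0.624957, sin λ = 0.963617, cos λ = -0.267287.
ΔN = −sin φ cos λ·ΔX − sin φ sin λ·ΔY + cos φ·ΔZ = −(0.780660)(-0.267287)(-530) − (0.780660)(0.963617)(-501) + (0.624957)(-363) = 39.43 m.

ΔN = 39.4 m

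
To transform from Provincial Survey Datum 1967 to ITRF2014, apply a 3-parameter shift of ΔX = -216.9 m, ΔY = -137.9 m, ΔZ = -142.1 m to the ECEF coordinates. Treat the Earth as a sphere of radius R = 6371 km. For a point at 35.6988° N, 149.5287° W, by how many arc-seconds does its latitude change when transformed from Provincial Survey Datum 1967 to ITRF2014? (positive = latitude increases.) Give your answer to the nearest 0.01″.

sin φ = 0.583524, cos φ = 0.812096, sin λ = -0.507107, cos λ = -0.861883.
North component: ΔN = −sin φ cos λ·ΔX − sin φ sin λ·ΔY + cos φ·ΔZ = −(0.583524)(-0.861883)(-216.9) − (0.583524)(-0.507107)(-137.9) + (0.812096)(-142.1) = -265.29 m.
1° of latitude spans πR/180 = 111195 m, so Δφ = -265.29 / 111195 × 3600 = -8.589″.

Δφ = -8.59″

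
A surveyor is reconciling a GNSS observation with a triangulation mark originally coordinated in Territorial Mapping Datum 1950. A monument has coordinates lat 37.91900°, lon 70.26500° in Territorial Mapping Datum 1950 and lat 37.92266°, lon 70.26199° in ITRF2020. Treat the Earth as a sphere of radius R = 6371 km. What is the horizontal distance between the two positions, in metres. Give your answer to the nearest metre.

Δφ = 37.92266° − 37.91900° = +0.00366°; Δλ = 70.26199° − 70.26500° = -0.00301°.
1° along a meridian = πR/180 = 111195 m.
ΔN = Δφ × 111195 = 407.0 m; ΔE = Δλ × 111195 × cos(37.91900°) = -0.00301 × 111195 × 0.788880 = -264.0 m.
Distance = √(ΔE² + ΔN²) = √((-264.0)² + 407.0²) = 485.1 m.

485 m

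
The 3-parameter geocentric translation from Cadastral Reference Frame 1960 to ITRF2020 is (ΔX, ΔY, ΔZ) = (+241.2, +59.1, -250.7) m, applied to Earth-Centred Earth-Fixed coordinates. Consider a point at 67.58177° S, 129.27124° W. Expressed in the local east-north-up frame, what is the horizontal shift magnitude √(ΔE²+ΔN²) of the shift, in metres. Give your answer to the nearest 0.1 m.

The local east axis at (φ, λ) is (−sin λ, cos λ, 0), so ΔE = −sin(-129.27124°)·241.2 + cos(-129.27124°)·59.1 = 149.32 m.
The local north axis is (−sin φ cos λ, −sin φ sin λ, cos φ), giving ΔN = -141.139 − 42.295 − 95.608 = -279.04 m.
Horizontal magnitude = √(ΔE² + ΔN²) = √(149.32² + (-279.04)²) = 316.48 m.

316.5 m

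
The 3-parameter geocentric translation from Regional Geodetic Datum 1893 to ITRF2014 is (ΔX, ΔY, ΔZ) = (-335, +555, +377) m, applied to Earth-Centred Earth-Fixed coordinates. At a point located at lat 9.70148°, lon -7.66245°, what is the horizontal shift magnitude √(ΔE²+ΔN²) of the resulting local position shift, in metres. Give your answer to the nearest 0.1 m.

The local east axis at (φ, λ) is (−sin λ, cos λ, 0), so ΔE = −sin(-7.66245°)·(-335) + cos(-7.66245°)·555 = 505.38 m.
The local north axis is (−sin φ cos λ, −sin φ sin λ, cos φ), giving ΔN = 55.948 + 12.470 + 371.609 = 440.03 m.
Horizontal magnitude = √(ΔE² + ΔN²) = √(505.38² + 440.03²) = 670.10 m.

670.1 m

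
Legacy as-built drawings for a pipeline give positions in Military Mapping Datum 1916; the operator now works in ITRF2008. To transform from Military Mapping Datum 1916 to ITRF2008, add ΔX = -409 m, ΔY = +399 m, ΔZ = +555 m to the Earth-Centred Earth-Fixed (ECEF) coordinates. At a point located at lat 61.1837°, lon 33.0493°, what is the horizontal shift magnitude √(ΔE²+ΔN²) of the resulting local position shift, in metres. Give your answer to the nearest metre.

At φ = 61.1837°, λ = 33.0493°: sin φ = 0.876170, cos φ = 0.482003, sin λ = 0.545360, cos λ = 0.838202.
ΔE = −sin λ·ΔX + cos λ·ΔY = −(0.545360)·(-409) + (0.838202)·(399) = 557.49 m.
ΔN = −sin φ cos λ·ΔX − sin φ sin λ·ΔY + cos φ·ΔZ = −(0.876170)(0.838202)(-409) − (0.876170)(0.545360)(399) + (0.482003)(555) = 377.23 m.
Horizontal magnitude = √(ΔE² + ΔN²) = √(557.49² + 377.23²) = 673.13 m.

673 m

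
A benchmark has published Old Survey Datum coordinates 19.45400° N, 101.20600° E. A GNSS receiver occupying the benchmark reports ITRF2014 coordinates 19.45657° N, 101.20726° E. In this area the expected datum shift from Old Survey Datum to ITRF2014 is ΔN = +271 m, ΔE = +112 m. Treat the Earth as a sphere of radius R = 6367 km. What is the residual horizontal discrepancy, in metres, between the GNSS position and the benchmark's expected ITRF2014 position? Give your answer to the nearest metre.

Observed coordinate differences: Δφ = +0.00257°, Δλ = +0.00126°.
Converting to metres (1° lat = 111125 m, cos φ = 0.942909): observed ΔN = 285.6 m, observed ΔE = 132.0 m.
Subtracting the expected shift leaves a residual of 285.6 − (271) = 14.6 m north and 132.0 − (112) = 20.0 m east.
Residual distance = √(14.6² + 20.0²) = 24.8 m.

25 m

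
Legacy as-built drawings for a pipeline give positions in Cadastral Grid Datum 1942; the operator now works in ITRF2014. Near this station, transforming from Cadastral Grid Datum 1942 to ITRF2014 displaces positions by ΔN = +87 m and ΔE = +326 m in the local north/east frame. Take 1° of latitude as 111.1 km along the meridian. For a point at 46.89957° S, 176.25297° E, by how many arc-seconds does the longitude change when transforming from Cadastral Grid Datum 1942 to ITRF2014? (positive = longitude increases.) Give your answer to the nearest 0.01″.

At latitude -46.89957°, cos φ = 0.683279.
1° of longitude at this latitude = 111.1 × cos φ = 75.91 km, so Δλ = 326.0 / 75912.3 = 0.0042944° = 15.460″.

Δλ = 15.46″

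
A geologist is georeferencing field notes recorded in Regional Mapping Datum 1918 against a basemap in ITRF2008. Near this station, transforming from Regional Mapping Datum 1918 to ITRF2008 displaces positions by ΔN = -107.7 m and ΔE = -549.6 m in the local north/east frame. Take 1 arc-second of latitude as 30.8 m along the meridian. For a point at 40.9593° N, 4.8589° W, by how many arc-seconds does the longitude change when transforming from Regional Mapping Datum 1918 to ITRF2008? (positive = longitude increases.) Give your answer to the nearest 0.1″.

Δλ = -23.6″

At latitude 40.9593°, cos φ = 0.755175.
1″ of longitude at this latitude = 30.80 × cos φ = 23.2594 m, so Δλ = -549.6 / 23.2594 = -23.629″.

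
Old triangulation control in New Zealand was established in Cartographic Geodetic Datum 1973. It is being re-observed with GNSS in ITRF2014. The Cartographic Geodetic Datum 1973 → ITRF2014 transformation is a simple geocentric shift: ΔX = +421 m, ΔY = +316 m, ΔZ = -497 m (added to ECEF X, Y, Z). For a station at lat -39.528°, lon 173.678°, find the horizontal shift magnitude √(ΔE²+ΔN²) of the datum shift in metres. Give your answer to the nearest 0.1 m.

723.7 m

The local east axis at (φ, λ) is (−sin λ, cos λ, 0), so ΔE = −sin(173.678°)·421 + cos(173.678°)·316 = -360.44 m.
The local north axis is (−sin φ cos λ, −sin φ sin λ, cos φ), giving ΔN = -266.318 + 22.147 − 383.343 = -627.51 m.
Horizontal magnitude = √(ΔE² + ΔN²) = √((-360.44)² + (-627.51)²) = 723.66 m.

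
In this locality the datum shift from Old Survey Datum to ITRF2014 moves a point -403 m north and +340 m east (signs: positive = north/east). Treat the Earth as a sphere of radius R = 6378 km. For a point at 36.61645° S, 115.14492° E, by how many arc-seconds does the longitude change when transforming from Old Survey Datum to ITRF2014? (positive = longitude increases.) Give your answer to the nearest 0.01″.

At latitude -36.61645°, cos φ = 0.802646.
One radian of longitude at latitude φ spans R cos φ, so Δλ = ΔE / (R cos φ) = 340.0 / (6378000 × 0.802646) = 6.6416e-05 rad = 13.699″.

Δλ = 13.70″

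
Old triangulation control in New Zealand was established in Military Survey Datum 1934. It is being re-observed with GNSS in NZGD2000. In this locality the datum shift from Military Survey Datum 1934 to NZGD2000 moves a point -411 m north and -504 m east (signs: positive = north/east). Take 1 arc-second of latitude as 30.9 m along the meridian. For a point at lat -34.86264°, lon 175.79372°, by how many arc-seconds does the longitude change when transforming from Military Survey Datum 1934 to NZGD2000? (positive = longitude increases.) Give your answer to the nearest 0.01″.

Δλ = -19.88″

At latitude -34.86264°, cos φ = 0.820525.
1″ of longitude at this latitude = 30.90 × cos φ = 25.3542 m, so Δλ = -504.0 / 25.3542 = -19.878″.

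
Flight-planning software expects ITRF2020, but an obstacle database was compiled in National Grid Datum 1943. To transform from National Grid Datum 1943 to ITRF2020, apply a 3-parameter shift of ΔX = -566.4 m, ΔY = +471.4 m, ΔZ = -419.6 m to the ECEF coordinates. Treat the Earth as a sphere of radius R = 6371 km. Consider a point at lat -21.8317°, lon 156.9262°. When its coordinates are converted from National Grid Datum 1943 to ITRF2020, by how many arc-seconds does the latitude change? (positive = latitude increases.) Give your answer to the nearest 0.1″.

Δφ = -4.1″

sin φ = -0.371881, cos φ = 0.928280, sin λ = 0.391916, cos λ = -0.920001.
North component: ΔN = −sin φ cos λ·ΔX − sin φ sin λ·ΔY + cos φ·ΔZ = −(-0.371881)(-0.920001)(-566.4) − (-0.371881)(0.391916)(471.4) + (0.928280)(-419.6) = -127.02 m.
1° of latitude spans πR/180 = 111195 m, so Δφ = -127.02 / 111195 × 3600 = -4.112″.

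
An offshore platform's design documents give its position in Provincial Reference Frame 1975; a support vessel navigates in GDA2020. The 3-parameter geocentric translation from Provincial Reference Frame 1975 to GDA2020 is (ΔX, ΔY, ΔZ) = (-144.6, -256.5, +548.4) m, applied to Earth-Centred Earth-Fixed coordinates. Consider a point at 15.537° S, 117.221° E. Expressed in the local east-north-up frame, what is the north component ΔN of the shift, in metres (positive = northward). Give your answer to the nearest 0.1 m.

ΔN = 485.0 m

At φ = -15.537°, λ = 117.221°: sin φ = -0.267861, cos φ = 0.963458, sin λ = 0.889249, cos λ = -0.457424.
ΔN = −sin φ cos λ·ΔX − sin φ sin λ·ΔY + cos φ·ΔZ = −(-0.267861)(-0.457424)(-144.6) − (-0.267861)(0.889249)(-256.5) + (0.963458)(548.4) = 484.98 m.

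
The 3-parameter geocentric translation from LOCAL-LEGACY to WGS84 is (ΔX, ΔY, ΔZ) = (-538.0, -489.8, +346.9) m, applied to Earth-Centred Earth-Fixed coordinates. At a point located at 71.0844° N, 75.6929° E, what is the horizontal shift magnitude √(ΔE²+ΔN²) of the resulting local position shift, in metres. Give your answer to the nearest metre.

795 m

At φ = 71.0844°, λ = 75.6929°: sin φ = 0.945997, cos φ = 0.324175, sin λ = 0.968985, cos λ = 0.247119.
ΔE = −sin λ·ΔX + cos λ·ΔY = −(0.968985)·(-538.0) + (0.247119)·(-489.8) = 400.28 m.
ΔN = −sin φ cos λ·ΔX − sin φ sin λ·ΔY + cos φ·ΔZ = −(0.945997)(0.247119)(-538.0) − (0.945997)(0.968985)(-489.8) + (0.324175)(346.9) = 687.21 m.
Horizontal magnitude = √(ΔE² + ΔN²) = √(400.28² + 687.21²) = 795.28 m.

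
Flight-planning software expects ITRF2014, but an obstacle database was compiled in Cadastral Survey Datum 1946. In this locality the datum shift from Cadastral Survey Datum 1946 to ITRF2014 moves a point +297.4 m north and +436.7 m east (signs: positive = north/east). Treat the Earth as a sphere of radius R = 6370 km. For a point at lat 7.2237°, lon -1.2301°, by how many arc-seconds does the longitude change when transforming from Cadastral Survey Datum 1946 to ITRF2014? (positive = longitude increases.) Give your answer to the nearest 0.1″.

Δλ = 14.3″

At latitude 7.2237°, cos φ = 0.992063.
One radian of longitude at latitude φ spans R cos φ, so Δλ = ΔE / (R cos φ) = 436.7 / (6370000 × 0.992063) = 6.9104e-05 rad = 14.254″.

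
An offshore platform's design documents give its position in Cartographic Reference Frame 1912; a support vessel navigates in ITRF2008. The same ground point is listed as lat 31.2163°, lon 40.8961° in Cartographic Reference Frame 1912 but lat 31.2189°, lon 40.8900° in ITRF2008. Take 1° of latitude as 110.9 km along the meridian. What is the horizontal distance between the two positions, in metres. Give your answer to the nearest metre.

646 m

Δφ = 31.2189° − 31.2163° = +0.0026°; Δλ = 40.8900° − 40.8961° = -0.0061°.
ΔN = Δφ × 110900 = 288.3 m; ΔE = Δλ × 110900 × cos(31.2163°) = -0.0061 × 110900 × 0.855217 = -578.5 m.
Distance = √(ΔE² + ΔN²) = √((-578.5)² + 288.3²) = 646.4 m.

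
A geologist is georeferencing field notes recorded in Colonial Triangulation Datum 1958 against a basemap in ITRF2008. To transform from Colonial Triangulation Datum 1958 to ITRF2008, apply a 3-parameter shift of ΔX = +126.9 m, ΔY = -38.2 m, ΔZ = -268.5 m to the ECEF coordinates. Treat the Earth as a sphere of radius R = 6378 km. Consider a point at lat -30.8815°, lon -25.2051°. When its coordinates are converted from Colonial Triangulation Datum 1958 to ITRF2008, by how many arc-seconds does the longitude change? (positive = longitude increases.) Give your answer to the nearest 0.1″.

sin φ = -0.513264, cos φ = 0.858231, sin λ = -0.425860, cos λ = 0.904789.
East component: ΔE = −sin λ·ΔX + cos λ·ΔY = −(-0.425860)(126.9) + (0.904789)(-38.2) = 19.48 m.
1° of latitude spans πR/180 = 111317 m; at latitude φ, 1° of longitude spans that × cos φ = 95535.7 m, so Δλ = 19.48 / 95535.7 × 3600 = 0.734″.

Δλ = 0.7″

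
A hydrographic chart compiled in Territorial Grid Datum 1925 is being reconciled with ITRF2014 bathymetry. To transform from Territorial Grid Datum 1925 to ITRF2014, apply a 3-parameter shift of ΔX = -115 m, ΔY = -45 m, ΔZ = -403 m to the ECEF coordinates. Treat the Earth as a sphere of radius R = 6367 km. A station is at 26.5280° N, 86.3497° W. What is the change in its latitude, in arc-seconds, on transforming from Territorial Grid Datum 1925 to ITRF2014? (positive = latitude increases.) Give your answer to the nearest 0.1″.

sin φ = 0.446635, cos φ = 0.894716, sin λ = -0.997971, cos λ = 0.063667.
North component: ΔN = −sin φ cos λ·ΔX − sin φ sin λ·ΔY + cos φ·ΔZ = −(0.446635)(0.063667)(-115) − (0.446635)(-0.997971)(-45) + (0.894716)(-403) = -377.36 m.
1° of latitude spans πR/180 = 111125 m, so Δφ = -377.36 / 111125 × 3600 = -12.225″.

Δφ = -12.2″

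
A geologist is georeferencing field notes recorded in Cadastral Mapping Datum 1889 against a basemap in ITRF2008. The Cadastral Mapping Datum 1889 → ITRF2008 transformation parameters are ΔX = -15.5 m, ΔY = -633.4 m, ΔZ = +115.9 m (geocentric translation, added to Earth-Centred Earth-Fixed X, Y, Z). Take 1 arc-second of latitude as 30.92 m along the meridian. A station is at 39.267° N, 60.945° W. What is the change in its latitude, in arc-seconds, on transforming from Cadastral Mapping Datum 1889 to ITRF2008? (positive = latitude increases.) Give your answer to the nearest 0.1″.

Δφ = -8.3″

sin φ = 0.632935, cos φ = 0.774205, sin λ = -0.874154, cos λ = 0.485649.
North component: ΔN = −sin φ cos λ·ΔX − sin φ sin λ·ΔY + cos φ·ΔZ = −(0.632935)(0.485649)(-15.5) − (0.632935)(-0.874154)(-633.4) + (0.774205)(115.9) = -255.95 m.
1° of latitude spans 3600 × 30.92 = 111312 m, so Δφ = -255.95 / 111312 × 3600 = -8.278″.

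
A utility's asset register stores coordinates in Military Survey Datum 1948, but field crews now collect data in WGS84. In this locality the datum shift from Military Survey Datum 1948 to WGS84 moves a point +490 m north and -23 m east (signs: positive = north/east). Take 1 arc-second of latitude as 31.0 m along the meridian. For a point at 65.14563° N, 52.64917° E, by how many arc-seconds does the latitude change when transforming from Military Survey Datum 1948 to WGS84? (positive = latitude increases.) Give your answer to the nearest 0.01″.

Δφ = 15.81″

1″ of latitude = 31.00 m, so Δφ = 490.0 / 31.00 = 15.806″.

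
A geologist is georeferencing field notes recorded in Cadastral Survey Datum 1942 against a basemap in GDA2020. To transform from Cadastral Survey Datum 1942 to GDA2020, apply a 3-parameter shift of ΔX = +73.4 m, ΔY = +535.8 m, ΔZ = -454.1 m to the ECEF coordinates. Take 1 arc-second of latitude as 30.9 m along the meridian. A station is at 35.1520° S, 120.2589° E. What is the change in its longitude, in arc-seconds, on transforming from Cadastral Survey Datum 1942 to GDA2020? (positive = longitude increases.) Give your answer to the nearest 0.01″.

sin φ = -0.575748, cos φ = 0.817628, sin λ = 0.863757, cos λ = -0.503908.
East component: ΔE = −sin λ·ΔX + cos λ·ΔY = −(0.863757)(73.4) + (-0.503908)(535.8) = -333.39 m.
1° of latitude spans 3600 × 30.90 = 111240 m; at latitude φ, 1° of longitude spans that × cos φ = 90952.9 m, so Δλ = -333.39 / 90952.9 × 3600 = -13.196″.

Δλ = -13.20″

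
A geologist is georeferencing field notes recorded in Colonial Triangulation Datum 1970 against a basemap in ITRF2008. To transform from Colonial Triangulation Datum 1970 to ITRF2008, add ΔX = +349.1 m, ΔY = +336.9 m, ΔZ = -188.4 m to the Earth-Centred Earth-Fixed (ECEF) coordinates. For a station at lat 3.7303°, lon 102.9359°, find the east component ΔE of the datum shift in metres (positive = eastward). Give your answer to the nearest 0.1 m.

At φ = 3.7303°, λ = 102.9359°: sin φ = 0.065060, cos φ = 0.997881, sin λ = 0.974621, cos λ = -0.223861.
ΔE = −sin λ·ΔX + cos λ·ΔY = −(0.974621)·(349.1) + (-0.223861)·(336.9) = -415.66 m.

ΔE = -415.7 m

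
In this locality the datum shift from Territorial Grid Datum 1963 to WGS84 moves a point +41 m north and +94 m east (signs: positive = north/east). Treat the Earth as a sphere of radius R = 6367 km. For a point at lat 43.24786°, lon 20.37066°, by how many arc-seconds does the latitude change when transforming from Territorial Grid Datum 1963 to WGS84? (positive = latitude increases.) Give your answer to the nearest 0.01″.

Δφ = 1.33″

On a sphere of radius R, 1 rad of latitude = R, so Δφ = ΔN / R = 41.0 / 6367000 = 6.4395e-06 rad = 1.328″.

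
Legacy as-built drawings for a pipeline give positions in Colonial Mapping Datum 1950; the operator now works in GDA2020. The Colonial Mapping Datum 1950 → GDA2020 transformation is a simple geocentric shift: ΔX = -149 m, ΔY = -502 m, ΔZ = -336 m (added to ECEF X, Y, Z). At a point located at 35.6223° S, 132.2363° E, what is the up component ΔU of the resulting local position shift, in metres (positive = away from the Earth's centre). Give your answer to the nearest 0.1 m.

At φ = -35.6223°, λ = 132.2363°: sin φ = -0.582439, cos φ = 0.812874, sin λ = 0.740379, cos λ = -0.672190.
ΔU = cos φ cos λ·ΔX + cos φ sin λ·ΔY + sin φ·ΔZ = (0.812874)(-0.672190)(-149) + (0.812874)(0.740379)(-502) + (-0.582439)(-336) = -25.01 m.

ΔU = -25.0 m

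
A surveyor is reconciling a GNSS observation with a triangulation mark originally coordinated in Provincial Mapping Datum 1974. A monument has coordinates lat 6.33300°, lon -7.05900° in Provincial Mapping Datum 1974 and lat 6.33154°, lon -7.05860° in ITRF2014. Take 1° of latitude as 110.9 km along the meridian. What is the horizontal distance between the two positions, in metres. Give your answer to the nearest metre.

Δφ = 6.33154° − 6.33300° = -0.00146°; Δλ = -7.05860° − -7.05900° = +0.00040°.
ΔN = Δφ × 110900 = -161.9 m; ΔE = Δλ × 110900 × cos(6.33300°) = +0.00040 × 110900 × 0.993898 = 44.1 m.
Distance = √(ΔE² + ΔN²) = √(44.1² + (-161.9)²) = 167.8 m.

168 m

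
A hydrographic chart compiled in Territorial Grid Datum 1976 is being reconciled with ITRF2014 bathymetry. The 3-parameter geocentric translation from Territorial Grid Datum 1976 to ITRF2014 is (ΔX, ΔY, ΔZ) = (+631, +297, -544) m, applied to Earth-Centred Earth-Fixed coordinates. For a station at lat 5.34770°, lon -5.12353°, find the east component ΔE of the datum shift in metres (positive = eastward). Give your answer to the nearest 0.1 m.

ΔE = 352.2 m

The local east axis at (φ, λ) is (−sin λ, cos λ, 0), so ΔE = −sin(-5.12353°)·631 + cos(-5.12353°)·297 = 352.16 m.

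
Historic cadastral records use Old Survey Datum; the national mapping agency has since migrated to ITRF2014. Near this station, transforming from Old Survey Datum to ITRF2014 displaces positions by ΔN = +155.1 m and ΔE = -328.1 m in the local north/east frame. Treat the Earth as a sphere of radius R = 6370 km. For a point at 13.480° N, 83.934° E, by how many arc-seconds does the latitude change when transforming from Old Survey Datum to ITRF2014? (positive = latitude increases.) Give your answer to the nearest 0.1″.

Δφ = 5.0″

On a sphere of radius R, 1 rad of latitude = R, so Δφ = ΔN / R = 155.1 / 6370000 = 2.4349e-05 rad = 5.022″.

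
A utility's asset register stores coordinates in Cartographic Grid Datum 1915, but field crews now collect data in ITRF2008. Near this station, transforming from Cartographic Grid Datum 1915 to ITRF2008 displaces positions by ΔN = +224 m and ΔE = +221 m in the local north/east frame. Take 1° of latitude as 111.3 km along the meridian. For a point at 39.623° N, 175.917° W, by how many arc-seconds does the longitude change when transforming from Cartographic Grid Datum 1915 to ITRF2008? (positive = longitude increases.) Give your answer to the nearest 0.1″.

Δλ = 9.3″

At latitude 39.623°, cos φ = 0.770257.
1° of longitude at this latitude = 111.3 × cos φ = 85.73 km, so Δλ = 221.0 / 85729.6 = 0.0025779° = 9.280″.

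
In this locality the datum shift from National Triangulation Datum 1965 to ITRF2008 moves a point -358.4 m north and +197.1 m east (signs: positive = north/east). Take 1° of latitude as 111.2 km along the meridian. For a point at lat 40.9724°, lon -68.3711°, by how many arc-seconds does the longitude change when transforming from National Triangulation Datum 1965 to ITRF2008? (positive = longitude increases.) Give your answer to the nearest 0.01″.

Δλ = 8.45″

At latitude 40.9724°, cos φ = 0.755026.
1° of longitude at this latitude = 111.2 × cos φ = 83.96 km, so Δλ = 197.1 / 83958.8 = 0.0023476° = 8.451″.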